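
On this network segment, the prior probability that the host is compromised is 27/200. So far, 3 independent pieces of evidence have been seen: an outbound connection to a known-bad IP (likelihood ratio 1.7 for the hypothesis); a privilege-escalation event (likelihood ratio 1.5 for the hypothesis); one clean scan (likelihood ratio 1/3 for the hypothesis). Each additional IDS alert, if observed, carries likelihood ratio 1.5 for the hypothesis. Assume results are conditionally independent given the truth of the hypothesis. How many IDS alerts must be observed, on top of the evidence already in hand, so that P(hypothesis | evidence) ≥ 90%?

Prior odds = 0.135/0.865 = 27/173.
Combined Bayes factor of the evidence already in hand = 1.7 × 1.5 × (1/3) = 0.85.
Odds after that evidence = (27/173) × 0.85 = 459/3460.
Target odds = 0.9/0.1 = 9.
Need 1.5ⁿ ≥ 9 ÷ (459/3460) = 3460/51.
1.5¹⁰ = 59049/1024 falls short of 3460/51 but 1.5¹¹ = 177147/2048 reaches it, so n = 11.

11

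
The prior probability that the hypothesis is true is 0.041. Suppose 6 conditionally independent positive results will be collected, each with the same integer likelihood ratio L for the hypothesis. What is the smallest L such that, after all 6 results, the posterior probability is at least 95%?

Prior odds = 0.041/0.959 = 41/959.
Target odds = 0.95/0.05 = 19.
Need L⁶ ≥ 19 ÷ (41/959) = 18221/41.
2⁶ = 64 < 18221/41 ≤ 729 = 3⁶, so L = 3.

3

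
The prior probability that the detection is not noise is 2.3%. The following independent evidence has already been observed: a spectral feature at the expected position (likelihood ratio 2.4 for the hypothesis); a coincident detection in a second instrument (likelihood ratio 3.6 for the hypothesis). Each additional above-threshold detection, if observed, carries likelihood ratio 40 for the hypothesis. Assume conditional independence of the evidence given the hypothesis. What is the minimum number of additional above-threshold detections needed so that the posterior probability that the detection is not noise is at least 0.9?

2

Prior odds = 0.023/0.977 = 23/977.
Combined Bayes factor of the evidence already in hand = 2.4 × 3.6 = 8.64.
Odds after that evidence = (23/977) × 8.64 = 4968/24425.
Target odds = 0.9/0.1 = 9.
Need 40ⁿ ≥ 9 ÷ (4968/24425) = 24425/552.
40¹ = 40 falls short of 24425/552 but 40² = 1600 reaches it, so n = 2.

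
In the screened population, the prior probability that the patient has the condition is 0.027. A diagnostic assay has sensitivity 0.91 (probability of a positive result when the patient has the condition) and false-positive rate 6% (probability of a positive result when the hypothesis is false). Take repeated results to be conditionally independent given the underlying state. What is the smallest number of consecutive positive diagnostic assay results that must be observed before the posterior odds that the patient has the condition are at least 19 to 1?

Prior odds: 0.027 ÷ 0.973 = 27/973.
Likelihood ratio of a positive result = 0.91/0.06 = 91/6.
Target odds = 19.
Require (91/6)ⁿ ≥ 19 ÷ (27/973) = 18487/27.
(91/6)² = 8281/36 falls short of 18487/27 but (91/6)³ = 753571/216 reaches it, so n = 3.

3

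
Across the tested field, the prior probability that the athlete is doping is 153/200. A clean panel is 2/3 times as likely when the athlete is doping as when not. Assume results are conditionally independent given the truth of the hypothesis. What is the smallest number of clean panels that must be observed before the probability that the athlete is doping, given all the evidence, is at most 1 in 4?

Prior odds: 0.765 ÷ 0.235 = 153/47.
Likelihood ratio per clean panel = 2/3.
Target odds: 0.25 ÷ 0.75 = 1/3.
Need (153/47) × (2/3)ⁿ ≤ 1/3, i.e. (2/3)ⁿ ≤ 47/459.
(2/3)⁵ = 32/243 is still above 47/459 but (2/3)⁶ = 64/729 is at or below it, so n = 6.

6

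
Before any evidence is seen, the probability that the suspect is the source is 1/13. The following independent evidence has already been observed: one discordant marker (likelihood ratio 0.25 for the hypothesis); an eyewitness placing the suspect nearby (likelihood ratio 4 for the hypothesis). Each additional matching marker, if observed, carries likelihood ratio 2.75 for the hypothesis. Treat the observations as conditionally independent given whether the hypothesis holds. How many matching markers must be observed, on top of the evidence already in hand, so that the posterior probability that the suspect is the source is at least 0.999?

Prior odds = (1/13)/(12/13) = 1/12.
Combined Bayes factor of the evidence already in hand = 0.25 × 4 = 1.
Odds after that evidence = (1/12) × 1 = 1/12.
Target odds = 0.999/0.001 = 999.
Need 2.75ⁿ ≥ 999 ÷ (1/12) = 11988.
2.75⁹ ≈8994.86 falls short of 11988 but 2.75¹⁰ ≈24735.9 reaches it, so n = 10.

10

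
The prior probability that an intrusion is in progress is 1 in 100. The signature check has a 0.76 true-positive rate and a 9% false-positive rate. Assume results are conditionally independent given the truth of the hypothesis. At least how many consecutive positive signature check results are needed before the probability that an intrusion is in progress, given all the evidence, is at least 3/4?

Prior odds: 0.01 ÷ 0.99 = 1/99.
Likelihood ratio of a positive result = 0.76/0.09 = 76/9.
Target odds: 0.75 ÷ 0.25 = 3.
Need (1/99) × (76/9)ⁿ ≥ 3, i.e. (76/9)ⁿ ≥ 297.
(76/9)² = 5776/81 falls short of 297 but (76/9)³ = 438976/729 reaches it, so n = 3.

3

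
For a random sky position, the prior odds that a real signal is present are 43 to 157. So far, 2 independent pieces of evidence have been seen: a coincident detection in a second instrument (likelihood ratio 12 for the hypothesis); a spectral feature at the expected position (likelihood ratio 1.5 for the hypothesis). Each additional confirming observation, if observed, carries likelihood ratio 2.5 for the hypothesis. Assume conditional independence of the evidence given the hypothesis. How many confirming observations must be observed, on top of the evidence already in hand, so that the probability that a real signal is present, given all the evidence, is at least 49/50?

3

Prior odds = 43/157.
Combined Bayes factor of the evidence already in hand = 12 × 1.5 = 18.
Odds after that evidence = (43/157) × 18 = 774/157.
Target odds = 0.98/0.02 = 49.
Need 2.5ⁿ ≥ 49 ÷ (774/157) = 7693/774.
2.5² = 6.25 falls short of 7693/774 but 2.5³ = 15.625 reaches it, so n = 3.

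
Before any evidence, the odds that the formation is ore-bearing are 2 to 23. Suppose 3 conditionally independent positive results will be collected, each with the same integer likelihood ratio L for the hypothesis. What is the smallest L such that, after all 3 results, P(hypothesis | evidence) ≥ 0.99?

11

Prior odds = 2/23.
Target odds = 0.99/0.01 = 99.
Need L³ ≥ 99 ÷ (2/23) = 1138.5.
10³ = 1000 < 1138.5 ≤ 1331 = 11³, so L = 11.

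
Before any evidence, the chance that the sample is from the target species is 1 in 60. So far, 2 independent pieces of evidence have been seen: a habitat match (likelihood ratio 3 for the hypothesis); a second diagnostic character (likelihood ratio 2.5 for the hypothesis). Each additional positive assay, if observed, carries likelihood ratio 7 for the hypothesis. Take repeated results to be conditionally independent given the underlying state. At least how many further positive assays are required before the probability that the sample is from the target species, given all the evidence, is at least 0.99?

Prior odds = (1/60)/(59/60) = 1/59.
Combined Bayes factor of the evidence already in hand = 3 × 2.5 = 7.5.
Odds after that evidence = (1/59) × 7.5 = 15/118.
Target odds = 0.99/0.01 = 99.
Need 7ⁿ ≥ 99 ÷ (15/118) = 778.8.
7³ = 343 falls short of 778.8 but 7⁴ = 2401 reaches it, so n = 4.

4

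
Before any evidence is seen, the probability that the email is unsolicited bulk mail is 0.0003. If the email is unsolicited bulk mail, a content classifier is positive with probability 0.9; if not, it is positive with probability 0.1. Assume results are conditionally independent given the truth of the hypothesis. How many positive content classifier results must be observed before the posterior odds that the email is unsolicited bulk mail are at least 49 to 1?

Prior odds: 0.0003 ÷ 0.9997 = 3/9997.
Likelihood ratio of a positive = 0.9/0.1 = 9.
Target odds = 49.
Require 9ⁿ ≥ 49 ÷ (3/9997) = 489853/3.
9⁵ = 59049 falls short of 489853/3 but 9⁶ = 531441 reaches it, so n = 6.

6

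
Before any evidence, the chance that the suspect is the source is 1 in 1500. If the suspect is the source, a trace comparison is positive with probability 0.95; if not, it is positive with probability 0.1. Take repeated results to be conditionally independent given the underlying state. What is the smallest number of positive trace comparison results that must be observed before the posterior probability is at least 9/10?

5

Prior odds = (1/1500)/(1499/1500) = 1/1499.
Likelihood ratio of a positive = 0.95/0.1 = 9.5.
Target odds: 0.9 ÷ 0.1 = 9.
Require 9.5ⁿ ≥ 9 ÷ (1/1499) = 13491.
9.5⁴ = 8145.0625 falls short of 13491 but 9.5⁵ = 77378.09375 reaches it, so n = 5.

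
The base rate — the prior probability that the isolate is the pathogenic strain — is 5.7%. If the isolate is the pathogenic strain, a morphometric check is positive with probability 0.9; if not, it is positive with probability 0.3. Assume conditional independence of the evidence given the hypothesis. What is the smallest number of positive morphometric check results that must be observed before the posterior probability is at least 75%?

4

Prior odds = 0.057/0.943 = 57/943.
Likelihood ratio of a positive = 0.9/0.3 = 3.
Target odds: 0.75 ÷ 0.25 = 3.
Need (57/943) × 3ⁿ ≥ 3, i.e. 3ⁿ ≥ 943/19.
3³ = 27 falls short of 943/19 but 3⁴ = 81 reaches it, so n = 4.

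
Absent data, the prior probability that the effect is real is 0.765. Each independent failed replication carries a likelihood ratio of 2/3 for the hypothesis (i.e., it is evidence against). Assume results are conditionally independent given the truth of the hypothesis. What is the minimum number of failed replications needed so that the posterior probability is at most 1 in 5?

Prior odds = 0.765/0.235 = 153/47.
Likelihood ratio per failed replication = 2/3.
Target odds: 0.2 ÷ 0.8 = 0.25.
Need (153/47) × (2/3)ⁿ ≤ 0.25, i.e. (2/3)ⁿ ≤ 47/612.
(2/3)⁶ = 64/729 is still above 47/612 but (2/3)⁷ = 128/2187 is at or below it, so n = 7.

7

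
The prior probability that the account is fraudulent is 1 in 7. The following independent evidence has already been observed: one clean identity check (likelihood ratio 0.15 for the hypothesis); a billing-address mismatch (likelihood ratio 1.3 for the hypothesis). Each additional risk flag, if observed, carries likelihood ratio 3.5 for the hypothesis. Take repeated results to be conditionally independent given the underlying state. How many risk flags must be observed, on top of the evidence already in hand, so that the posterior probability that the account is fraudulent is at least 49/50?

Prior odds = (1/7)/(6/7) = 1/6.
Combined Bayes factor of the evidence already in hand = 0.15 × 1.3 = 0.195.
Odds after that evidence = (1/6) × 0.195 = 0.0325.
Target odds = 0.98/0.02 = 49.
Need 3.5ⁿ ≥ 49 ÷ 0.0325 = 19600/13.
3.5⁵ = 525.21875 falls short of 19600/13 but 3.5⁶ = 1838.265625 reaches it, so n = 6.

6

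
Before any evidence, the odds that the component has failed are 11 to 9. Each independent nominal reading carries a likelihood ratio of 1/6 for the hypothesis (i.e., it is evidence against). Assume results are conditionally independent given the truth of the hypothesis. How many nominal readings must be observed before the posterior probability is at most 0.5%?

4

Prior odds = 11/9.
Likelihood ratio per nominal reading = 1/6.
Target posterior odds = 0.005/0.995 = 1/199.
Require (1/6)ⁿ ≤ 1/199 ÷ (11/9) = 9/2189.
(1/6)³ = 1/216 is still above 9/2189 but (1/6)⁴ = 1/1296 is at or below it, so n = 4.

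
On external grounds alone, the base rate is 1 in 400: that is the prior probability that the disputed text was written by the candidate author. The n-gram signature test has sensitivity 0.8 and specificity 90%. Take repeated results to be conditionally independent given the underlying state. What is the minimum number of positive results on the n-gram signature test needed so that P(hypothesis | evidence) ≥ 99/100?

Prior odds = 0.0025/0.9975 = 1/399.
False-positive rate = 1 − 0.9 = 0.1; likelihood ratio of a positive = 0.8/0.1 = 8.
Target posterior odds = 0.99/0.01 = 99.
Need (1/399) × 8ⁿ ≥ 99, i.e. 8ⁿ ≥ 39501.
8⁵ = 32768 falls short of 39501 but 8⁶ = 262144 reaches it, so n = 6.

6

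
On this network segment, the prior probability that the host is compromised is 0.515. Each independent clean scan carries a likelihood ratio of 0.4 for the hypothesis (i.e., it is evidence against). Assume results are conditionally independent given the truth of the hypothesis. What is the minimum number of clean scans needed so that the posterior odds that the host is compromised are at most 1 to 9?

3

Prior odds: 0.515 ÷ 0.485 = 103/97.
Likelihood ratio per clean scan = 0.4.
Target odds = 1/9.
Need (103/97) × 0.4ⁿ ≤ 1/9, i.e. 0.4ⁿ ≤ 97/927.
0.4² = 0.16 is still above 97/927 but 0.4³ = 0.064 is at or below it, so n = 3.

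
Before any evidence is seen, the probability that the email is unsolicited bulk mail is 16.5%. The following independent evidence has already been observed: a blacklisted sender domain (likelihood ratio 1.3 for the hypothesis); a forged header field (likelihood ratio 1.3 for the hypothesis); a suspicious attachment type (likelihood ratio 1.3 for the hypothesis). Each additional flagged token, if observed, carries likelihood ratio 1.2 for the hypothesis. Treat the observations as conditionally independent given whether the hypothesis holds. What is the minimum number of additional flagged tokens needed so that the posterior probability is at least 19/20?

Prior odds = 0.165/0.835 = 33/167.
Combined Bayes factor of the evidence already in hand = 1.3 × 1.3 × 1.3 = 2.197.
Odds after that evidence = (33/167) × 2.197 = 72501/167000.
Target odds = 0.95/0.05 = 19.
Need 1.2ⁿ ≥ 19 ÷ (72501/167000) = 3173000/72501.
1.2²⁰ ≈38.3376 falls short of 3173000/72501 but 1.2²¹ ≈46.0051 reaches it, so n = 21.

21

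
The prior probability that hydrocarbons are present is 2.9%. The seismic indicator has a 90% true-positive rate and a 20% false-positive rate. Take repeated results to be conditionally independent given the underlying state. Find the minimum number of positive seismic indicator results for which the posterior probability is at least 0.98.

Prior odds: 0.029 ÷ 0.971 = 29/971.
Likelihood ratio of a positive result = 0.9/0.2 = 4.5.
Target posterior odds = 0.98/0.02 = 49.
Require 4.5ⁿ ≥ 49 ÷ (29/971) = 47579/29.
4.5⁴ = 410.0625 falls short of 47579/29 but 4.5⁵ = 1845.28125 reaches it, so n = 5.

5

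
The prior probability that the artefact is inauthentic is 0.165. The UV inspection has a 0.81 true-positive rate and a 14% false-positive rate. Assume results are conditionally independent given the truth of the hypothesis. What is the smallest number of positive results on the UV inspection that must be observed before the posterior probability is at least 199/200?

Prior odds: 0.165 ÷ 0.835 = 33/167.
Likelihood ratio of a positive result = 0.81/0.14 = 81/14.
Target posterior odds = 0.995/0.005 = 199.
Need (33/167) × (81/14)ⁿ ≥ 199, i.e. (81/14)ⁿ ≥ 33233/33.
(81/14)³ = 531441/2744 falls short of 33233/33 but (81/14)⁴ = 43046721/38416 reaches it, so n = 4.

4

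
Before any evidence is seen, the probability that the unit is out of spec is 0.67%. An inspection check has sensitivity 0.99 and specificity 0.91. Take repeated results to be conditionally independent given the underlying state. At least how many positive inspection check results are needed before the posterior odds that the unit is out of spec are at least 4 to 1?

3

Prior odds = 0.0067/0.9933 = 67/9933.
False-positive rate = 1 − 0.91 = 0.09; likelihood ratio of a positive = 0.99/0.09 = 11.
Target odds = 4.
Require 11ⁿ ≥ 4 ÷ (67/9933) = 39732/67.
11² = 121 falls short of 39732/67 but 11³ = 1331 reaches it, so n = 3.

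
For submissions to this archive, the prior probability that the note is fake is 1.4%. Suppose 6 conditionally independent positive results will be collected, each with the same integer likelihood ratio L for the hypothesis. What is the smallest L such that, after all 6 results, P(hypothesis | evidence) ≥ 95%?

4

Prior odds = 0.014/0.986 = 7/493.
Target odds = 0.95/0.05 = 19.
Need L⁶ ≥ 19 ÷ (7/493) = 9367/7.
3⁶ = 729 < 9367/7 ≤ 4096 = 4⁶, so L = 4.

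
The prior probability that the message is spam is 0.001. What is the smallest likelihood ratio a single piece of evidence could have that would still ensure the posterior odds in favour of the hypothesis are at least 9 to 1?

8991

Prior odds = 0.001/0.999 = 1/999.
Target odds = 9.
Required Bayes factor = 9 ÷ (1/999) = 8991.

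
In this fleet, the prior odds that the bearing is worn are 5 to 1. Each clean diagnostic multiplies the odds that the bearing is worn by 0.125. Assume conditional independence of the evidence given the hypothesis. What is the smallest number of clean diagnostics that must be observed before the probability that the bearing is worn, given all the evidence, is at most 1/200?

Prior odds = 5.
Likelihood ratio per clean diagnostic = 0.125.
Target odds: 0.005 ÷ 0.995 = 1/199.
Need 5 × 0.125ⁿ ≤ 1/199, i.e. 0.125ⁿ ≤ 1/995.
0.125³ = 0.001953125 is still above 1/995 but 0.125⁴ = 1/4096 is at or below it, so n = 4.

4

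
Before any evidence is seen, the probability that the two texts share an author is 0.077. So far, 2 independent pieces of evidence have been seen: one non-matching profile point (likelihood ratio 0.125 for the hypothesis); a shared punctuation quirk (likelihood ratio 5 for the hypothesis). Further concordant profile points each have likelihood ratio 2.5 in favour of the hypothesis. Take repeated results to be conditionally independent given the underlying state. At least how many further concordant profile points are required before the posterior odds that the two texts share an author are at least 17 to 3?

Prior odds = 0.077/0.923 = 77/923.
Combined Bayes factor of the evidence already in hand = 0.125 × 5 = 0.625.
Odds after that evidence = (77/923) × 0.625 = 385/7384.
Target odds = 17/3.
Need 2.5ⁿ ≥ 17/3 ÷ (385/7384) = 125528/1155.
2.5⁵ = 97.65625 falls short of 125528/1155 but 2.5⁶ = 244.140625 reaches it, so n = 6.

6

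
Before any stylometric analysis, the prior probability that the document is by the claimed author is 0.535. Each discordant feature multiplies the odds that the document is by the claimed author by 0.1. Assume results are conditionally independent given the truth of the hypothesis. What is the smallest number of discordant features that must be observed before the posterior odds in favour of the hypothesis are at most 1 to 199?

3

Prior odds = 0.535/0.465 = 107/93.
Likelihood ratio per discordant feature = 0.1.
Target odds = 1/199.
Require 0.1ⁿ ≤ 1/199 ÷ (107/93) = 93/21293.
0.1² = 0.01 is still above 93/21293 but 0.1³ = 0.001 is at or below it, so n = 3.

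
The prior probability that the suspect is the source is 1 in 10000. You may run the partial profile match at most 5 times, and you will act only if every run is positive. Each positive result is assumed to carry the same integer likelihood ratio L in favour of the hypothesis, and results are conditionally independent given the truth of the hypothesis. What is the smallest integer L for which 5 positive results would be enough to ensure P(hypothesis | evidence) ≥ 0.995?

Prior odds = 0.0001/0.9999 = 1/9999.
Target odds = 0.995/0.005 = 199.
Need L⁵ ≥ 199 ÷ (1/9999) = 1989801.
18⁵ = 1889568 < 1989801 ≤ 2476099 = 19⁵, so L = 19.

19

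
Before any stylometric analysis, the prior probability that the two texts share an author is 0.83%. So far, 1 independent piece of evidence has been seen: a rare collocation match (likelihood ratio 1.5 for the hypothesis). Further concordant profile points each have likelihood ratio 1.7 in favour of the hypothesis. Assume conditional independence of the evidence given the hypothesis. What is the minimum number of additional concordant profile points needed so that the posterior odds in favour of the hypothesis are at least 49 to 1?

16

Prior odds = 0.0083/0.9917 = 83/9917.
Bayes factor of the evidence already in hand = 1.5.
Odds after that evidence = (83/9917) × 1.5 = 249/19834.
Target odds = 49.
Need 1.7ⁿ ≥ 49 ÷ (249/19834) = 971866/249.
1.7¹⁵ ≈2862.42 falls short of 971866/249 but 1.7¹⁶ ≈4866.12 reaches it, so n = 16.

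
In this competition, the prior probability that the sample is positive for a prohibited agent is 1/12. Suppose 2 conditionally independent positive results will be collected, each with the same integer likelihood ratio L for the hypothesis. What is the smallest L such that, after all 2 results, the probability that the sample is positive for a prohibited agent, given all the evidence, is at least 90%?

Prior odds = (1/12)/(11/12) = 1/11.
Target odds = 0.9/0.1 = 9.
Need L² ≥ 9 ÷ (1/11) = 99.
9² = 81 < 99 ≤ 100 = 10², so L = 10.

10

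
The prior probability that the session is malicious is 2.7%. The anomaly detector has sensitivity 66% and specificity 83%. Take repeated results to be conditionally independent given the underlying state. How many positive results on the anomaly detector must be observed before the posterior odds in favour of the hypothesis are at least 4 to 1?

4

Prior odds = 0.027/0.973 = 27/973.
False-positive rate = 1 − 0.83 = 0.17; likelihood ratio of a positive = 0.66/0.17 = 66/17.
Target odds = 4.
Require (66/17)ⁿ ≥ 4 ÷ (27/973) = 3892/27.
(66/17)³ = 287496/4913 falls short of 3892/27 but (66/17)⁴ = 18974736/83521 reaches it, so n = 4.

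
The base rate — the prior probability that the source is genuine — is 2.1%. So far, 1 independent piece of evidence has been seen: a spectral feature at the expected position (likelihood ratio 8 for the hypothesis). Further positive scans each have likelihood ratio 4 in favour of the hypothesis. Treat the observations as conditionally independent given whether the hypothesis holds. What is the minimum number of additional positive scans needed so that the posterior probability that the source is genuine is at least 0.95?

4

Prior odds = 0.021/0.979 = 21/979.
Bayes factor of the evidence already in hand = 8.
Odds after that evidence = (21/979) × 8 = 168/979.
Target odds = 0.95/0.05 = 19.
Need 4ⁿ ≥ 19 ÷ (168/979) = 18601/168.
4³ = 64 falls short of 18601/168 but 4⁴ = 256 reaches it, so n = 4.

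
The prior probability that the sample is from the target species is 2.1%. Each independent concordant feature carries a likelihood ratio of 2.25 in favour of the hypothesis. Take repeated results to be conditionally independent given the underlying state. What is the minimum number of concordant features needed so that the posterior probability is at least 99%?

Prior odds: 0.021 ÷ 0.979 = 21/979.
Likelihood ratio per concordant feature = 2.25.
Target posterior odds = 0.99/0.01 = 99.
Require 2.25ⁿ ≥ 99 ÷ (21/979) = 32307/7.
2.25¹⁰ ≈3325.26 falls short of 32307/7 but 2.25¹¹ ≈7481.83 reaches it, so n = 11.

11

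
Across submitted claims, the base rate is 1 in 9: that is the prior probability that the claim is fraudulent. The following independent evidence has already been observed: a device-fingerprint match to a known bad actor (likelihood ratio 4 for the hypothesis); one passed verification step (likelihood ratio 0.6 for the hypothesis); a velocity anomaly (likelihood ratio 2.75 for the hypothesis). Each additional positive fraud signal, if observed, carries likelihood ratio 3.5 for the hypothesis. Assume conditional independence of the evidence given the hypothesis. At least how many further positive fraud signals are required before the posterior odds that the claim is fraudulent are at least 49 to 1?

4

Prior odds = (1/9)/(8/9) = 0.125.
Combined Bayes factor of the evidence already in hand = 4 × 0.6 × 2.75 = 6.6.
Odds after that evidence = 0.125 × 6.6 = 0.825.
Target odds = 49.
Need 3.5ⁿ ≥ 49 ÷ 0.825 = 1960/33.
3.5³ = 42.875 falls short of 1960/33 but 3.5⁴ = 150.0625 reaches it, so n = 4.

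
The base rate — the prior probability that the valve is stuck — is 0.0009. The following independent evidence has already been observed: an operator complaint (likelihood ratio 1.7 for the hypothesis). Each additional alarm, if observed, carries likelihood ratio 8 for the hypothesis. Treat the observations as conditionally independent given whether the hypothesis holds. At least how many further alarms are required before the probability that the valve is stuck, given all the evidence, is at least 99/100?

Prior odds = 0.0009/0.9991 = 9/9991.
Bayes factor of the evidence already in hand = 1.7.
Odds after that evidence = (9/9991) × 1.7 = 153/99910.
Target odds = 0.99/0.01 = 99.
Need 8ⁿ ≥ 99 ÷ (153/99910) = 1099010/17.
8⁵ = 32768 falls short of 1099010/17 but 8⁶ = 262144 reaches it, so n = 6.

6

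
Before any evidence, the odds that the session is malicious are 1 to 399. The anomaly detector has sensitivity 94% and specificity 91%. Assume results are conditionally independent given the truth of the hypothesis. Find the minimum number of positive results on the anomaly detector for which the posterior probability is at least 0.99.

5

Prior odds = 1/399.
False-positive rate = 1 − 0.91 = 0.09; likelihood ratio of a positive = 0.94/0.09 = 94/9.
Target odds: 0.99 ÷ 0.01 = 99.
Need (1/399) × (94/9)ⁿ ≥ 99, i.e. (94/9)ⁿ ≥ 39501.
(94/9)⁴ = 78074896/6561 falls short of 39501 but (94/9)⁵ ≈124287 reaches it, so n = 5.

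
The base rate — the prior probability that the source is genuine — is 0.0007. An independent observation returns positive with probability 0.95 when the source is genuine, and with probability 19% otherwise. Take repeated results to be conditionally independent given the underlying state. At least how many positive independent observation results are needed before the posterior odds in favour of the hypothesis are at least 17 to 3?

Prior odds: 0.0007 ÷ 0.9993 = 7/9993.
Likelihood ratio of a positive result = 0.95/0.19 = 5.
Target odds = 17/3.
Need (7/9993) × 5ⁿ ≥ 17/3, i.e. 5ⁿ ≥ 56627/7.
5⁵ = 3125 falls short of 56627/7 but 5⁶ = 15625 reaches it, so n = 6.

6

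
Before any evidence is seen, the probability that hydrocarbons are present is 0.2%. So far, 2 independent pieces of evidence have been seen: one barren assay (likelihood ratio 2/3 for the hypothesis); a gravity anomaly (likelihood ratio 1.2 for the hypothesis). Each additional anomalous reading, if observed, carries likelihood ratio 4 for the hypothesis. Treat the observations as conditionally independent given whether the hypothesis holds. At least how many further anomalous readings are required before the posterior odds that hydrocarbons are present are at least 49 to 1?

8

Prior odds = 0.002/0.998 = 1/499.
Combined Bayes factor of the evidence already in hand = (2/3) × 1.2 = 0.8.
Odds after that evidence = (1/499) × 0.8 = 4/2495.
Target odds = 49.
Need 4ⁿ ≥ 49 ÷ (4/2495) = 30563.75.
4⁷ = 16384 falls short of 30563.75 but 4⁸ = 65536 reaches it, so n = 8.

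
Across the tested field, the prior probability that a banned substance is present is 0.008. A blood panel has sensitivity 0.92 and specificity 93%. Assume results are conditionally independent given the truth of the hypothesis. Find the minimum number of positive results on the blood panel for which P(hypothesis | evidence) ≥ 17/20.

Prior odds = 0.008/0.992 = 1/124.
False-positive rate = 1 − 0.93 = 0.07; likelihood ratio of a positive = 0.92/0.07 = 92/7.
Target posterior odds = 0.85/0.15 = 17/3.
Need (1/124) × (92/7)ⁿ ≥ 17/3, i.e. (92/7)ⁿ ≥ 2108/3.
(92/7)² = 8464/49 falls short of 2108/3 but (92/7)³ = 778688/343 reaches it, so n = 3.

3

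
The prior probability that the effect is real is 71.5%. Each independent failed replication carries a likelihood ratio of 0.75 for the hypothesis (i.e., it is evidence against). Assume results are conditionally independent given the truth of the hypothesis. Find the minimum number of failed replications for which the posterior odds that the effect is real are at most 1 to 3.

8

Prior odds: 0.715 ÷ 0.285 = 143/57.
Likelihood ratio per failed replication = 0.75.
Target odds = 1/3.
Need (143/57) × 0.75ⁿ ≤ 1/3, i.e. 0.75ⁿ ≤ 19/143.
0.75⁷ = 2187/16384 is still above 19/143 but 0.75⁸ = 6561/65536 is at or below it, so n = 8.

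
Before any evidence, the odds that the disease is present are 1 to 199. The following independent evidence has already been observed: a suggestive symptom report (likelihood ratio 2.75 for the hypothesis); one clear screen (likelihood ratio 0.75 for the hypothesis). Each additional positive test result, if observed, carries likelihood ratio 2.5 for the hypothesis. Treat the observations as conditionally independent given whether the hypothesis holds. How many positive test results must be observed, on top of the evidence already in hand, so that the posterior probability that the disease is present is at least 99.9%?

Prior odds = 1/199.
Combined Bayes factor of the evidence already in hand = 2.75 × 0.75 = 2.0625.
Odds after that evidence = (1/199) × 2.0625 = 33/3184.
Target odds = 0.999/0.001 = 999.
Need 2.5ⁿ ≥ 999 ÷ (33/3184) = 1060272/11.
2.5¹² = 244140625/4096 falls short of 1060272/11 but 2.5¹³ ≈149012 reaches it, so n = 13.

13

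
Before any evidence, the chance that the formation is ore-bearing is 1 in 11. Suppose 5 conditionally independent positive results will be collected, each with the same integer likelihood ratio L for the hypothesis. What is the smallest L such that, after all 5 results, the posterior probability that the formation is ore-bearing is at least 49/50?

4

Prior odds = (1/11)/(10/11) = 0.1.
Target odds = 0.98/0.02 = 49.
Need L⁵ ≥ 49 ÷ 0.1 = 490.
3⁵ = 243 < 490 ≤ 1024 = 4⁵, so L = 4.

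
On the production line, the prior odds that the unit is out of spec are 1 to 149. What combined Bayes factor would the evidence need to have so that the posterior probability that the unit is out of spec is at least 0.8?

Prior odds = 1/149.
Target odds = 0.8/0.2 = 4.
Required Bayes factor = 4 ÷ (1/149) = 596.

596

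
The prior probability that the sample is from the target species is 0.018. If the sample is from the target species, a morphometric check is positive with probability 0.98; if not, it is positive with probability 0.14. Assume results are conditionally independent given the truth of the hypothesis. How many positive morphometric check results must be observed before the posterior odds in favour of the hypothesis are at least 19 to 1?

Prior odds: 0.018 ÷ 0.982 = 9/491.
Likelihood ratio of a positive = 0.98/0.14 = 7.
Target odds = 19.
Require 7ⁿ ≥ 19 ÷ (9/491) = 9329/9.
7³ = 343 falls short of 9329/9 but 7⁴ = 2401 reaches it, so n = 4.

4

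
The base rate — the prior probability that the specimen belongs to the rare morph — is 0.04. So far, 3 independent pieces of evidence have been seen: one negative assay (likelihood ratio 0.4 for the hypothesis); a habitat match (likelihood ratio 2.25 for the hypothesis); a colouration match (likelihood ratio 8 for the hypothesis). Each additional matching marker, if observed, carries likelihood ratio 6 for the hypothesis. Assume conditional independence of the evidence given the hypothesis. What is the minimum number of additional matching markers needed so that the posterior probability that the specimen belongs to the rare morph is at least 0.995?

4

Prior odds = 0.04/0.96 = 1/24.
Combined Bayes factor of the evidence already in hand = 0.4 × 2.25 × 8 = 7.2.
Odds after that evidence = (1/24) × 7.2 = 0.3.
Target odds = 0.995/0.005 = 199.
Need 6ⁿ ≥ 199 ÷ 0.3 = 1990/3.
6³ = 216 falls short of 1990/3 but 6⁴ = 1296 reaches it, so n = 4.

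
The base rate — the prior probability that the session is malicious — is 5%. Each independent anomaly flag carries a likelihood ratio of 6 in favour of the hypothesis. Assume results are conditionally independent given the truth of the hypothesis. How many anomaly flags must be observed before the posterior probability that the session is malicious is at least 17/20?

Prior odds = 0.05/0.95 = 1/19.
Likelihood ratio per anomaly flag = 6.
Target posterior odds = 0.85/0.15 = 17/3.
Require 6ⁿ ≥ 17/3 ÷ (1/19) = 323/3.
6² = 36 falls short of 323/3 but 6³ = 216 reaches it, so n = 3.

3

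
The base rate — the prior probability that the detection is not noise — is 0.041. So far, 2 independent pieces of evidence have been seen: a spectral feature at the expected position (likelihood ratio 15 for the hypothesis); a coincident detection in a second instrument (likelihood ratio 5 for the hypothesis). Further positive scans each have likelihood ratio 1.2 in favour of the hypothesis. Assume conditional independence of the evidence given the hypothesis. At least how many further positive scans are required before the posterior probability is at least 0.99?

19

Prior odds = 0.041/0.959 = 41/959.
Combined Bayes factor of the evidence already in hand = 15 × 5 = 75.
Odds after that evidence = (41/959) × 75 = 3075/959.
Target odds = 0.99/0.01 = 99.
Need 1.2ⁿ ≥ 99 ÷ (3075/959) = 31647/1025.
1.2¹⁸ ≈26.6233 falls short of 31647/1025 but 1.2¹⁹ ≈31.948 reaches it, so n = 19.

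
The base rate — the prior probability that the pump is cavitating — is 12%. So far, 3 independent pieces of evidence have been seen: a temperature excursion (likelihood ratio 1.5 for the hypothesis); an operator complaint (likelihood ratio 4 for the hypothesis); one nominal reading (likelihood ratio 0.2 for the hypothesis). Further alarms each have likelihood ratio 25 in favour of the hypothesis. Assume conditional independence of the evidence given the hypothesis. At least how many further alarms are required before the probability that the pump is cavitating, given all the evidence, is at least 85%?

2

Prior odds = 0.12/0.88 = 3/22.
Combined Bayes factor of the evidence already in hand = 1.5 × 4 × 0.2 = 1.2.
Odds after that evidence = (3/22) × 1.2 = 9/55.
Target odds = 0.85/0.15 = 17/3.
Need 25ⁿ ≥ 17/3 ÷ (9/55) = 935/27.
25¹ = 25 falls short of 935/27 but 25² = 625 reaches it, so n = 2.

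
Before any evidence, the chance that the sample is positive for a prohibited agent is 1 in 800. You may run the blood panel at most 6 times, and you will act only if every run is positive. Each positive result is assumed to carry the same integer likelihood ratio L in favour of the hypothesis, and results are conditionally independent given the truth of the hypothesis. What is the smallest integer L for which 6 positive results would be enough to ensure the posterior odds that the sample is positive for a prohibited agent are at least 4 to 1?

Prior odds = 0.00125/0.99875 = 1/799.
Target odds = 4.
Need L⁶ ≥ 4 ÷ (1/799) = 3196.
3⁶ = 729 < 3196 ≤ 4096 = 4⁶, so L = 4.

4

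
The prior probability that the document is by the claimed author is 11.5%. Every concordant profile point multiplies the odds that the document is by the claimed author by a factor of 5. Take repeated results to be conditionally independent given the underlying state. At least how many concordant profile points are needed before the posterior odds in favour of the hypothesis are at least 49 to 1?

Prior odds: 0.115 ÷ 0.885 = 23/177.
Likelihood ratio per concordant profile point = 5.
Target odds = 49.
Need (23/177) × 5ⁿ ≥ 49, i.e. 5ⁿ ≥ 8673/23.
5³ = 125 falls short of 8673/23 but 5⁴ = 625 reaches it, so n = 4.

4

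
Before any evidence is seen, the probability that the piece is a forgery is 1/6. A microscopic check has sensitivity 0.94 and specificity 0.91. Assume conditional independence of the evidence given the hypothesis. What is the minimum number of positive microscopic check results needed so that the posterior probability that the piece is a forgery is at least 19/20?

2

Prior odds: (1/6) ÷ (5/6) = 0.2.
False-positive rate = 1 − 0.91 = 0.09; likelihood ratio of a positive = 0.94/0.09 = 94/9.
Target posterior odds = 0.95/0.05 = 19.
Need 0.2 × (94/9)ⁿ ≥ 19, i.e. (94/9)ⁿ ≥ 95.
(94/9)¹ = 94/9 falls short of 95 but (94/9)² = 8836/81 reaches it, so n = 2.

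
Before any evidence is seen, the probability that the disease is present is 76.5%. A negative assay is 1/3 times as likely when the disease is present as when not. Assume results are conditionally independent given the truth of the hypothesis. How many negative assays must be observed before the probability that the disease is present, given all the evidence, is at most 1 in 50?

Prior odds: 0.765 ÷ 0.235 = 153/47.
Likelihood ratio per negative assay = 1/3.
Target odds: 0.02 ÷ 0.98 = 1/49.
Require (1/3)ⁿ ≤ 1/49 ÷ (153/47) = 47/7497.
(1/3)⁴ = 1/81 is still above 47/7497 but (1/3)⁵ = 1/243 is at or below it, so n = 5.

5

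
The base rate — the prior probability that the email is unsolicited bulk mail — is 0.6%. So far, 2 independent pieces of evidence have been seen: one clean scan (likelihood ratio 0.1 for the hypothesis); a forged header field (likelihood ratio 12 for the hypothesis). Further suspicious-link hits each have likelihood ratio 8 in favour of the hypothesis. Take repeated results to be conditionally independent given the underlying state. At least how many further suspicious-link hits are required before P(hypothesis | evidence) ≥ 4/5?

4

Prior odds = 0.006/0.994 = 3/497.
Combined Bayes factor of the evidence already in hand = 0.1 × 12 = 1.2.
Odds after that evidence = (3/497) × 1.2 = 18/2485.
Target odds = 0.8/0.2 = 4.
Need 8ⁿ ≥ 4 ÷ (18/2485) = 4970/9.
8³ = 512 falls short of 4970/9 but 8⁴ = 4096 reaches it, so n = 4.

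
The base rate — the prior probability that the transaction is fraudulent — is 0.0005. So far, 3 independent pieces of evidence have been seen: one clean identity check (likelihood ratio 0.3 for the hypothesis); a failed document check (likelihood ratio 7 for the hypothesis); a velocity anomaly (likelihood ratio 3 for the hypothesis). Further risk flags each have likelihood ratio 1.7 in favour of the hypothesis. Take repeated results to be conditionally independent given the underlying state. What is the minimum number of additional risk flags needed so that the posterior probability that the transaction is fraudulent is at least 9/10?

15

Prior odds = 0.0005/0.9995 = 1/1999.
Combined Bayes factor of the evidence already in hand = 0.3 × 7 × 3 = 6.3.
Odds after that evidence = (1/1999) × 6.3 = 63/19990.
Target odds = 0.9/0.1 = 9.
Need 1.7ⁿ ≥ 9 ÷ (63/19990) = 19990/7.
1.7¹⁴ ≈1683.78 falls short of 19990/7 but 1.7¹⁵ ≈2862.42 reaches it, so n = 15.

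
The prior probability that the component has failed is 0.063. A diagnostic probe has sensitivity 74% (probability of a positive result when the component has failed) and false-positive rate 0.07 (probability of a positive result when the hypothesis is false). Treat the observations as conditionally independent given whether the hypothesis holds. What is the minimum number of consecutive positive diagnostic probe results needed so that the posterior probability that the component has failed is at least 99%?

Prior odds = 0.063/0.937 = 63/937.
Likelihood ratio of a positive result = 0.74/0.07 = 74/7.
Target odds: 0.99 ÷ 0.01 = 99.
Require (74/7)ⁿ ≥ 99 ÷ (63/937) = 10307/7.
(74/7)³ = 405224/343 falls short of 10307/7 but (74/7)⁴ = 29986576/2401 reaches it, so n = 4.

4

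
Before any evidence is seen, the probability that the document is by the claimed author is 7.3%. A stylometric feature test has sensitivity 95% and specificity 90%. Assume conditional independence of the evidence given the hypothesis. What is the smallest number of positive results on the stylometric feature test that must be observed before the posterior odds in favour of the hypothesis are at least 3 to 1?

2

Prior odds = 0.073/0.927 = 73/927.
False-positive rate = 1 − 0.9 = 0.1; likelihood ratio of a positive = 0.95/0.1 = 9.5.
Target odds = 3.
Require 9.5ⁿ ≥ 3 ÷ (73/927) = 2781/73.
9.5¹ = 9.5 falls short of 2781/73 but 9.5² = 90.25 reaches it, so n = 2.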